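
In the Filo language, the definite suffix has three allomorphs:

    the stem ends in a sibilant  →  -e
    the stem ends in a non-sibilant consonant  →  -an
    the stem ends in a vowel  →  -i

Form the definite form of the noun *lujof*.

lujofan

*lujof* — final sound /f/ (a non-sibilant consonant) → -an → *lujofan*.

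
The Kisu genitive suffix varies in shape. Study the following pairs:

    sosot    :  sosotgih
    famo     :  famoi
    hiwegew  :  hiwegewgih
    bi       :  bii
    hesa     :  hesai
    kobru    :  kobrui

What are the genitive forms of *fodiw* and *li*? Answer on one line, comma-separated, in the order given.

The alternation tracks the final sound of the stem — -gih when the stem ends in a consonant (*sosot*, *hiwegew*); -i when the stem ends in a vowel (*famo*, *bi*, *hesa*, *kobru*).
*fodiw* — final sound /w/ (a consonant) → -gih → *fodiwgih*.
The final sound of *li* is /i/, which is a vowel, so the suffix is -i, giving *lii*.

fodiwgih, lii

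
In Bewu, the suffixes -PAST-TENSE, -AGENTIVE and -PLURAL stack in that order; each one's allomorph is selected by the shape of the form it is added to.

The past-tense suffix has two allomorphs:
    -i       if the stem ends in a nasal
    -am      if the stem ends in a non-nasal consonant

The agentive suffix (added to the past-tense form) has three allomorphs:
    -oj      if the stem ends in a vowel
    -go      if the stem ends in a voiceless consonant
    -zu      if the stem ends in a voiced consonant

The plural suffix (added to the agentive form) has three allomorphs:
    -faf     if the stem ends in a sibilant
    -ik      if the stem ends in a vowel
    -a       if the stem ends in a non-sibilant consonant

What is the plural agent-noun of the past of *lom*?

Since the final consonant of *lom* is /m/ (a nasal), it takes -i, giving *lomi*.
Since the final sound of the past-tense form *lomi* is /i/ (a vowel), it takes -oj, giving *lomioj*.
The agentive form *lomioj* — final sound /j/ (a non-sibilant consonant) → -a → *lomioja*.

lomioja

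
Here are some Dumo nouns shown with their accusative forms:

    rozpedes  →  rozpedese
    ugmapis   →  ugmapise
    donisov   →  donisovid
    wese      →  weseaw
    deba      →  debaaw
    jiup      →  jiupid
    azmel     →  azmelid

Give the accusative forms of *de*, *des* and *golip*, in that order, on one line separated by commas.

deaw, dese, golipid

The alternation tracks the final sound of the stem — -e when the stem ends in a sibilant (*rozpedes*, *ugmapis*); -id when the stem ends in a non-sibilant consonant (*donisov*, *jiup*, *azmel*); -aw when the stem ends in a vowel (*wese*, *deba*).
*de*: final sound = /e/, a vowel → -aw → *deaw*.
Since the final sound of *des* is /s/ (a sibilant), it takes -e, giving *dese*.
*golip* — final sound /p/ (a non-sibilant consonant) → -id → *golipid*.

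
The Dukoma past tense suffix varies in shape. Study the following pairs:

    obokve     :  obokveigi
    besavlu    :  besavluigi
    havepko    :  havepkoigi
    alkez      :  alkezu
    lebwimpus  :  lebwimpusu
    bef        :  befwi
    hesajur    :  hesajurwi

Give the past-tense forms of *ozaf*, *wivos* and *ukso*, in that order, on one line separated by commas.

Looking at the final sound of each stem: -u when the stem ends in a sibilant (*alkez*, *lebwimpus*); -wi when the stem ends in a non-sibilant consonant (*bef*, *hesajur*); -igi when the stem ends in a vowel (*obokve*, *besavlu*, *havepko*).
*ozaf* — final sound /f/ (a non-sibilant consonant) → -wi → *ozafwi*.
The final sound of *wivos* is /s/, which is a sibilant, so the suffix is -u, giving *wivosu*.
*ukso*: final sound = /o/, a vowel → -igi → *uksoigi*.

ozafwi, wivosu, uksoigi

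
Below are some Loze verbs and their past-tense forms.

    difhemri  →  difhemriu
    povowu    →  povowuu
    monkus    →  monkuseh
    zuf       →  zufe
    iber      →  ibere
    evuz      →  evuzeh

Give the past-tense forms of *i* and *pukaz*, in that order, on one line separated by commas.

Looking at the final sound of each stem: -eh when the stem ends in a sibilant (*monkus*, *evuz*); -e when the stem ends in a non-sibilant consonant (*zuf*, *iber*); -u when the stem ends in a vowel (*difhemri*, *povowu*).
*i* — final sound /i/ (a vowel) → -u → *iu*.
Since the final sound of *pukaz* is /z/ (a sibilant), it takes -eh, giving *pukazeh*.

iu, pukazeh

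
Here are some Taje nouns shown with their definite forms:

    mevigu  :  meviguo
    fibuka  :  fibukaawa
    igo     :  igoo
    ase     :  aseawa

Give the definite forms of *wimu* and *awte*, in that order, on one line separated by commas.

The alternation tracks the last vowel of the stem — -o when the last vowel of the stem is a rounded vowel (*mevigu*, *igo*); -awa when the last vowel of the stem is an unrounded vowel (*fibuka*, *ase*).
*wimu*: last vowel = /u/, a rounded vowel → -o → *wimuo*.
Since the last vowel of *awte* is /e/ (an unrounded vowel), it takes -awa, giving *awteawa*.

wimuo, awteawa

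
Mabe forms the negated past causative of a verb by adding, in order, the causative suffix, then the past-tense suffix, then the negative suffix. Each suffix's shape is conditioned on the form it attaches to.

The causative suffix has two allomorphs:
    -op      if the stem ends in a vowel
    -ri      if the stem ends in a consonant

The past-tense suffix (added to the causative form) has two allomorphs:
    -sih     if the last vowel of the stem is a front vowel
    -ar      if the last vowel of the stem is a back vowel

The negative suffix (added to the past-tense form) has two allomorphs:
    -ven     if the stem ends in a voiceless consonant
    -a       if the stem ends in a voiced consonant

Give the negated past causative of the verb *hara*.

The final sound of *hara* is /a/, which is a vowel, so the causative suffix is -op, giving *haraop*.
Since the last vowel of the causative form *haraop* is /o/ (a back vowel), it takes -ar, giving *haraopar*.
The final consonant of the past-tense form *haraopar* is /r/, which is voiced, so the negative suffix is -a, giving *haraopara*.

haraopara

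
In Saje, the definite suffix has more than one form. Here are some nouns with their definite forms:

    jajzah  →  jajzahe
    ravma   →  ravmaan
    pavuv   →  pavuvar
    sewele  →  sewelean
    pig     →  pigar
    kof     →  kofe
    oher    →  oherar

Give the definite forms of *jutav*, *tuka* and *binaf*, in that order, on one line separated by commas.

Looking at the final sound of each stem: -e when the stem ends in a voiceless consonant (*jajzah*, *kof*); -ar when the stem ends in a voiced consonant (*pavuv*, *pig*, *oher*); -an when the stem ends in a vowel (*ravma*, *sewele*).
*jutav* — final sound /v/ (a voiced consonant) → -ar → *jutavar*.
The final sound of *tuka* is /a/, which is a vowel, so the suffix is -an, giving *tukaan*.
*binaf* — final sound /f/ (a voiceless consonant) → -e → *binafe*.

jutavar, tukaan, binafe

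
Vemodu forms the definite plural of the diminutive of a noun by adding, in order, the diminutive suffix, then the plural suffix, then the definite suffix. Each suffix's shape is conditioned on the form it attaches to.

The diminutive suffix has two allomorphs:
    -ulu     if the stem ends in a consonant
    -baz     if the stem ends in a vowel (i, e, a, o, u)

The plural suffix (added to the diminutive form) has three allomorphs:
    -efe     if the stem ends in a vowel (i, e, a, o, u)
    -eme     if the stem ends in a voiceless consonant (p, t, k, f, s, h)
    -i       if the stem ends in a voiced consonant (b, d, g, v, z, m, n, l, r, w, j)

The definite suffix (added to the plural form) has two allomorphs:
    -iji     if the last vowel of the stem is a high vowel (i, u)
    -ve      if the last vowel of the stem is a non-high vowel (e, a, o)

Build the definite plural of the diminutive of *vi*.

The final sound of *vi* is /i/, which is a vowel, so the diminutive suffix is -baz, giving *vibaz*.
Since the final sound of the diminutive form *vibaz* is /z/ (a voiced consonant), it takes -i, giving *vibazi*.
The plural form *vibazi* — last vowel /i/ (a high vowel) → -iji → *vibaziiji*.

vibaziiji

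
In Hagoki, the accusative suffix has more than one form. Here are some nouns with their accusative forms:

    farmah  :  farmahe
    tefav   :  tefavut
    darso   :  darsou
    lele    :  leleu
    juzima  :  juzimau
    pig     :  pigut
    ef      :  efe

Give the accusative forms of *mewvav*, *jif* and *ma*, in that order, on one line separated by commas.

Looking at the final sound of each stem: -e when the stem ends in a voiceless consonant (*farmah*, *ef*); -ut when the stem ends in a voiced consonant (*tefav*, *pig*); -u when the stem ends in a vowel (*darso*, *lele*, *juzima*).
*mewvav* — final sound /v/ (a voiced consonant) → -ut → *mewvavut*.
*jif* — final sound /f/ (a voiceless consonant) → -e → *jife*.
The final sound of *ma* is /a/, which is a vowel, so the suffix is -u, giving *mau*.

mewvavut, jife, mau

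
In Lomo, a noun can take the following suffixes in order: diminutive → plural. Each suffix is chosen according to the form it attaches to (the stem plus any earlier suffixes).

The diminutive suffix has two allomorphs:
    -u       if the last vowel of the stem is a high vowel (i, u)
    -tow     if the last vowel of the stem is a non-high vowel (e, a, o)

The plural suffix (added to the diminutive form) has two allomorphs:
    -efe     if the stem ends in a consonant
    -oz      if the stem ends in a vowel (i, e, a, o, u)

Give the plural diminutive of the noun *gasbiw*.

gasbiwuoz

*gasbiw*: last vowel = /i/, a high vowel → -u → *gasbiwu*.
Since the final sound of the diminutive form *gasbiwu* is /u/ (a vowel), it takes -oz, giving *gasbiwuoz*.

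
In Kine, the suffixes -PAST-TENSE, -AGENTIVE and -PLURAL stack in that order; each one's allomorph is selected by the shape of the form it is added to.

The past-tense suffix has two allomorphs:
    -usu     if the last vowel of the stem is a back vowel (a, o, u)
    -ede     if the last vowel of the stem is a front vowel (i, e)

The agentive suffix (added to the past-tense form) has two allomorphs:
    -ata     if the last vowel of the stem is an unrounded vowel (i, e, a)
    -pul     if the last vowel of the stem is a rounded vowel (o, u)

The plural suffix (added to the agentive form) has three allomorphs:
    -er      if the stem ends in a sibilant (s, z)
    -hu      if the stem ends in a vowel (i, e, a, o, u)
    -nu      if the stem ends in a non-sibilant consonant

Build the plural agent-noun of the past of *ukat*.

*ukat* — last vowel /a/ (a back vowel) → -usu → *ukatusu*.
The last vowel of the past-tense form *ukatusu* is /u/, which is a rounded vowel, so the agentive suffix is -pul, giving *ukatusupul*.
Since the final sound of the agentive form *ukatusupul* is /l/ (a non-sibilant consonant), it takes -nu, giving *ukatusupulnu*.

ukatusupulnu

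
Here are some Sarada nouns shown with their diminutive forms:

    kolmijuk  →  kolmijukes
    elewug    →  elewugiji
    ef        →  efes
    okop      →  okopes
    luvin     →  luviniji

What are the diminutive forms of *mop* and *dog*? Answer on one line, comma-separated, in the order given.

The alternation tracks the final consonant of the stem — -es when the stem ends in a voiceless consonant (*kolmijuk*, *ef*, *okop*); -iji when the stem ends in a voiced consonant (*elewug*, *luvin*).
*mop*: final consonant = /p/, voiceless → -es → *mopes*.
The final consonant of *dog* is /g/, which is voiced, so the suffix is -iji, giving *dogiji*.

mopes, dogiji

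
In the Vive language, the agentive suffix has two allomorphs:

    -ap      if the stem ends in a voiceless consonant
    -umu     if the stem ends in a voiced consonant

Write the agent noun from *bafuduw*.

bafuduwumu

*bafuduw* — final consonant /w/ (voiced) → -umu → *bafuduwumu*.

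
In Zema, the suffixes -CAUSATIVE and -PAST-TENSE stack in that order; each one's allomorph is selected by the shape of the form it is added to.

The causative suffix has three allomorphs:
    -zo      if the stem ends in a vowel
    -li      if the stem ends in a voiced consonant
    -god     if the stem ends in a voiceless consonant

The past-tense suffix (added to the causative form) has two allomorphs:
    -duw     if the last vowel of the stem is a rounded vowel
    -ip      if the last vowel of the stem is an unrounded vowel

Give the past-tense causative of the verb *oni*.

onizoduw

*oni* — final sound /i/ (a vowel) → -zo → *onizo*.
The causative form *onizo* — last vowel /o/ (a rounded vowel) → -duw → *onizoduw*.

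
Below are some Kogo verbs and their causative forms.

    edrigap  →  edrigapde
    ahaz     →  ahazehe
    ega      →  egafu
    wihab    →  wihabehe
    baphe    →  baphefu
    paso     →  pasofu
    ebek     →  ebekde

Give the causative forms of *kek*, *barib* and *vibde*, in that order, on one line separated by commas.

kekde, baribehe, vibdefu

The alternation tracks the final sound of the stem — -de when the stem ends in a voiceless consonant (*edrigap*, *ebek*); -ehe when the stem ends in a voiced consonant (*ahaz*, *wihab*); -fu when the stem ends in a vowel (*ega*, *baphe*, *paso*).
The final sound of *kek* is /k/, which is a voiceless consonant, so the suffix is -de, giving *kekde*.
*barib* — final sound /b/ (a voiced consonant) → -ehe → *baribehe*.
*vibde*: final sound = /e/, a vowel → -fu → *vibdefu*.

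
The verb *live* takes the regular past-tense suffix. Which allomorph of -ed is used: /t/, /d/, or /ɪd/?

The stem *live* ends in a voiced sound other than /d/.
The -ed suffix is realized as /ɪd/ after /t, d/; as /t/ after other voiceless consonants; and as /d/ after other voiced sounds.
So -ed on *live* is pronounced /d/.

/d/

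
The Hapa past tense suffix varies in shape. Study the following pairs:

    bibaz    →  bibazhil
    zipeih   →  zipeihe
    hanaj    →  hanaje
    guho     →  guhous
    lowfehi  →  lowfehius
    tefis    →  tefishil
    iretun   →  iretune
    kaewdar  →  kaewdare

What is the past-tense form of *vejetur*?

vejeture

Looking at the final sound of each stem: -hil when the stem ends in a sibilant (*bibaz*, *tefis*); -e when the stem ends in a non-sibilant consonant (*zipeih*, *hanaj*, *iretun*, *kaewdar*); -us when the stem ends in a vowel (*guho*, *lowfehi*).
The final sound of *vejetur* is /r/, which is a non-sibilant consonant, so the suffix is -e, giving *vejeture*.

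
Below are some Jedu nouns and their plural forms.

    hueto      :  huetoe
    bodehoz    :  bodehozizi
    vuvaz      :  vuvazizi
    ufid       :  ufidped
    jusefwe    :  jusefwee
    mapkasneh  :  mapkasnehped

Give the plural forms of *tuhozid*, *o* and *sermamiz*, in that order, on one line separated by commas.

tuhozidped, oe, sermamizizi

The suffix is conditioned by the final sound: -izi when the stem ends in a sibilant (*bodehoz*, *vuvaz*); -ped when the stem ends in a non-sibilant consonant (*ufid*, *mapkasneh*); -e when the stem ends in a vowel (*hueto*, *jusefwe*).
Since the final sound of *tuhozid* is /d/ (a non-sibilant consonant), it takes -ped, giving *tuhozidped*.
Since the final sound of *o* is /o/ (a vowel), it takes -e, giving *oe*.
*sermamiz*: final sound = /z/, a sibilant → -izi → *sermamizizi*.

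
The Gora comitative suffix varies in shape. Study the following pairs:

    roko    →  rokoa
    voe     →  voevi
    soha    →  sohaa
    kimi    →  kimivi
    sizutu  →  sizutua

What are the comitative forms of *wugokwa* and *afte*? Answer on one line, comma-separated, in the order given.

wugokwaa, aftevi

The suffix is conditioned by the last vowel: -vi when the last vowel of the stem is a front vowel (*voe*, *kimi*); -a when the last vowel of the stem is a back vowel (*roko*, *soha*, *sizutu*).
Since the last vowel of *wugokwa* is /a/ (a back vowel), it takes -a, giving *wugokwaa*.
*afte* — last vowel /e/ (a front vowel) → -vi → *aftevi*.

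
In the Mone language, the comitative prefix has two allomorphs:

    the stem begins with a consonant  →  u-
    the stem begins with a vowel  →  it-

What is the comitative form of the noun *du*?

The first sound of *du* is /d/, which is a consonant, so the prefix is u-, giving *udu*.

udu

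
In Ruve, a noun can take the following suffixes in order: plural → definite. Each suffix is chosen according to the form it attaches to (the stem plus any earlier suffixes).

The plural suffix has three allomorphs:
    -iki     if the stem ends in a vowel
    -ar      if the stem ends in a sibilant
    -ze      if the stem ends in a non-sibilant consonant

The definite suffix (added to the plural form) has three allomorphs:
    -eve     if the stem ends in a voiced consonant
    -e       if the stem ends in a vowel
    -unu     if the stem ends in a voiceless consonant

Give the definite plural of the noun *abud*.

Since the final sound of *abud* is /d/ (a non-sibilant consonant), it takes -ze, giving *abudze*.
The plural form *abudze*: final sound = /e/, a vowel → -e → *abudzee*.

abudzee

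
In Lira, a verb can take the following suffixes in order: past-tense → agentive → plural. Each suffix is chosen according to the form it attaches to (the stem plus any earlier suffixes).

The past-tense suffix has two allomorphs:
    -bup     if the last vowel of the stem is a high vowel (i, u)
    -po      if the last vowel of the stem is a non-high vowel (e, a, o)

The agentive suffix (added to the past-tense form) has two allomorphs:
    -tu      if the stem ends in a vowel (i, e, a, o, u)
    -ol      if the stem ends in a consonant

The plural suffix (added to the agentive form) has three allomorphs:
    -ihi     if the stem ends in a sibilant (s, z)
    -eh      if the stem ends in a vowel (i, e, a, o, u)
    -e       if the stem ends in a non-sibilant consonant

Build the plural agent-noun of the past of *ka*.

kapotueh

*ka*: last vowel = /a/, a non-high vowel → -po → *kapo*.
The final sound of the past-tense form *kapo* is /o/, which is a vowel, so the agentive suffix is -tu, giving *kapotu*.
The agentive form *kapotu*: final sound = /u/, a vowel → -eh → *kapotueh*.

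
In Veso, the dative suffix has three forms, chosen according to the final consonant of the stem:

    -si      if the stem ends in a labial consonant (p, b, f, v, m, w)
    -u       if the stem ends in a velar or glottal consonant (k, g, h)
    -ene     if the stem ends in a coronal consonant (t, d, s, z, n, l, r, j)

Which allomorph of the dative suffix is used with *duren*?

The final consonant of *duren* is /n/, which is coronal, so the suffix is -ene.

-ene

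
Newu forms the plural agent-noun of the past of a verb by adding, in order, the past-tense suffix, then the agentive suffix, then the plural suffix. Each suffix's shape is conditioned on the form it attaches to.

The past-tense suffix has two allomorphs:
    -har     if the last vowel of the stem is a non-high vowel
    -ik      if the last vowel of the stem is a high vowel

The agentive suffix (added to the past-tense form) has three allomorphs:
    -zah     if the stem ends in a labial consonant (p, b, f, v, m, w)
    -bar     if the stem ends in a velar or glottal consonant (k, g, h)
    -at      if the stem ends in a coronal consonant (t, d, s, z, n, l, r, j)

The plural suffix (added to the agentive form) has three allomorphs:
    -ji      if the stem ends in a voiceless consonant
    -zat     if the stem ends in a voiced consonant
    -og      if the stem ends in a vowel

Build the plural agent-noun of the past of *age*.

*age* — last vowel /e/ (a non-high vowel) → -har → *agehar*.
The past-tense form *agehar*: final consonant = /r/, coronal → -at → *ageharat*.
The agentive form *ageharat*: final sound = /t/, a voiceless consonant → -ji → *ageharatji*.

ageharatji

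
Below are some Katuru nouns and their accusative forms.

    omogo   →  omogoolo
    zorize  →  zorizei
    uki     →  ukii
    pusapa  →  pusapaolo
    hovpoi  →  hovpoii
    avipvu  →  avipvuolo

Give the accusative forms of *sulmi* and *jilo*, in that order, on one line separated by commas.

The suffix is conditioned by the last vowel: -i when the last vowel of the stem is a front vowel (*zorize*, *uki*, *hovpoi*); -olo when the last vowel of the stem is a back vowel (*omogo*, *pusapa*, *avipvu*).
Since the last vowel of *sulmi* is /i/ (a front vowel), it takes -i, giving *sulmii*.
*jilo* — last vowel /o/ (a back vowel) → -olo → *jiloolo*.

sulmii, jiloolo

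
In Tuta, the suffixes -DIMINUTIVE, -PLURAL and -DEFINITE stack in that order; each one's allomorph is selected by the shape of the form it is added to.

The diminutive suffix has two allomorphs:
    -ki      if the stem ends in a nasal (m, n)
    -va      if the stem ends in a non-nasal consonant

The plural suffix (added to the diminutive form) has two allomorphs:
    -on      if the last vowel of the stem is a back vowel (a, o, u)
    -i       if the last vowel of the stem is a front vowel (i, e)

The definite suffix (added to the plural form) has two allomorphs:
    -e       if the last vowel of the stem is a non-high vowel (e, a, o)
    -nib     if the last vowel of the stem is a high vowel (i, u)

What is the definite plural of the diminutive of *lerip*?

Since the final consonant of *lerip* is /p/ (non-nasal), it takes -va, giving *leripva*.
The diminutive form *leripva*: last vowel = /a/, a back vowel → -on → *leripvaon*.
The last vowel of the plural form *leripvaon* is /o/, which is a non-high vowel, so the definite suffix is -e, giving *leripvaone*.

leripvaone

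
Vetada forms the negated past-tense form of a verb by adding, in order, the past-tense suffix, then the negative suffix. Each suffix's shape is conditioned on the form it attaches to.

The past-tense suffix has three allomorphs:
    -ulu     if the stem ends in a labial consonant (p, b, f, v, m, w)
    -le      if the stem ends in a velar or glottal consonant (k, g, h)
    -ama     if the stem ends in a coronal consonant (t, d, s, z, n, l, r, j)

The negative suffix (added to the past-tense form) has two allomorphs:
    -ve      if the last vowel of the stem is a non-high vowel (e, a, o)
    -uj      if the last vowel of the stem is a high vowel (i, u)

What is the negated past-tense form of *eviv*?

evivuluuj

*eviv* — final consonant /v/ (labial) → -ulu → *evivulu*.
The last vowel of the past-tense form *evivulu* is /u/, which is a high vowel, so the negative suffix is -uj, giving *evivuluuj*.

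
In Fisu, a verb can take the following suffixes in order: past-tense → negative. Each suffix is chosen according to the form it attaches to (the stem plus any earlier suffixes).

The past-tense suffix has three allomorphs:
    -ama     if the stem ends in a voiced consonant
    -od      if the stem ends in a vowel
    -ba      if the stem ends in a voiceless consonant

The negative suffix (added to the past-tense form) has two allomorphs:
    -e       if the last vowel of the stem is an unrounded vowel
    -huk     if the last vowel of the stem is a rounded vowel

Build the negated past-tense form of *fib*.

The final sound of *fib* is /b/, which is a voiced consonant, so the past-tense suffix is -ama, giving *fibama*.
Since the last vowel of the past-tense form *fibama* is /a/ (an unrounded vowel), it takes -e, giving *fibamae*.

fibamae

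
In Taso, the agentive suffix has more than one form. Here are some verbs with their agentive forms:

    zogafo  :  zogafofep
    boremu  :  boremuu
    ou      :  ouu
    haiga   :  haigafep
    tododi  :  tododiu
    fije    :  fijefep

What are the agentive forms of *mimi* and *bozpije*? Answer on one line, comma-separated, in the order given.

mimiu, bozpijefep

The alternation tracks the last vowel of the stem — -u when the last vowel of the stem is a high vowel (*boremu*, *ou*, *tododi*); -fep when the last vowel of the stem is a non-high vowel (*zogafo*, *haiga*, *fije*).
Since the last vowel of *mimi* is /i/ (a high vowel), it takes -u, giving *mimiu*.
The last vowel of *bozpije* is /e/, which is a non-high vowel, so the suffix is -fep, giving *bozpijefep*.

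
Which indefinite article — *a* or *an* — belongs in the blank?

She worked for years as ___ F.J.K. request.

The indefinite article is chosen by the initial *sound* of the following word, not its spelling.
The initialism *F.J.K.* is read letter by letter; the first letter, F, is pronounced /ɛf/, which begins with a vowel sound.
So the article is *an*: She worked for years as an F.J.K. request.

an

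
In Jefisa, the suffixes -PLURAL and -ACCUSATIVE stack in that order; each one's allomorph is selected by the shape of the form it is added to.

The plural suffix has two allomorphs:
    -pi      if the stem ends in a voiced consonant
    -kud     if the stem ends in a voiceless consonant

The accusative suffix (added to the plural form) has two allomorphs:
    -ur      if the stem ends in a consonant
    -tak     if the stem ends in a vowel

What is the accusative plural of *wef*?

wefkudur

Since the final consonant of *wef* is /f/ (voiceless), it takes -kud, giving *wefkud*.
The plural form *wefkud* — final sound /d/ (a consonant) → -ur → *wefkudur*.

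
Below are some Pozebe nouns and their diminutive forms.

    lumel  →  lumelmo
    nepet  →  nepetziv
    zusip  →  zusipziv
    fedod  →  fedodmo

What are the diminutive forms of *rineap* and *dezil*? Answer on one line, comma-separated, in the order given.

Looking at the final consonant of each stem: -ziv when the stem ends in a voiceless consonant (*nepet*, *zusip*); -mo when the stem ends in a voiced consonant (*lumel*, *fedod*).
*rineap* — final consonant /p/ (voiceless) → -ziv → *rineapziv*.
*dezil* — final consonant /l/ (voiced) → -mo → *dezilmo*.

rineapziv, dezilmo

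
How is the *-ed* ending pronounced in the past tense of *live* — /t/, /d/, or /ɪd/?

/d/

The stem *live* ends in a voiced sound other than /d/.
The -ed suffix is realized as /ɪd/ after /t, d/; as /t/ after other voiceless consonants; and as /d/ after other voiced sounds.
So -ed on *live* is pronounced /d/.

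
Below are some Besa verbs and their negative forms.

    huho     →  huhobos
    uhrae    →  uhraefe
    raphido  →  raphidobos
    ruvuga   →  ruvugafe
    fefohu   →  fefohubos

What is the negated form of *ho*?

The pattern is rounding harmony: -bos when the last vowel of the stem is a rounded vowel (*huho*, *raphido*, *fefohu*); -fe when the last vowel of the stem is an unrounded vowel (*uhrae*, *ruvuga*).
The last vowel of *ho* is /o/, which is a rounded vowel, so the suffix is -bos, giving *hobos*.

hobos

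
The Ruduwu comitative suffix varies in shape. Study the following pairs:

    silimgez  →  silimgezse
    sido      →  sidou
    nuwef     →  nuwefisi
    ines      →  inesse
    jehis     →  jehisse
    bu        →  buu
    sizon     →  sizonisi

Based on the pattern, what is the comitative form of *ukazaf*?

ukazafisi

The alternation tracks the final sound of the stem — -se when the stem ends in a sibilant (*silimgez*, *ines*, *jehis*); -isi when the stem ends in a non-sibilant consonant (*nuwef*, *sizon*); -u when the stem ends in a vowel (*sido*, *bu*).
*ukazaf*: final sound = /f/, a non-sibilant consonant → -isi → *ukazafisi*.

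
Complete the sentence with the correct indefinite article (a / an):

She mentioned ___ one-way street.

a

The indefinite article is chosen by the initial *sound* of the following word, not its spelling.
*one-way* begins with the sound /wʌ/ (*one* pronounced /wʌn/) — a consonant sound.
So the article is *a*: She mentioned a one-way street.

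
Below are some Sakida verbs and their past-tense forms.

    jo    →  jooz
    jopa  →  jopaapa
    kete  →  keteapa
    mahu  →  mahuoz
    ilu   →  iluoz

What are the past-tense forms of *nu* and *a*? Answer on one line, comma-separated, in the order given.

The pattern is rounding harmony: -oz when the last vowel of the stem is a rounded vowel (*jo*, *mahu*, *ilu*); -apa when the last vowel of the stem is an unrounded vowel (*jopa*, *kete*).
Since the last vowel of *nu* is /u/ (a rounded vowel), it takes -oz, giving *nuoz*.
*a* — last vowel /a/ (an unrounded vowel) → -apa → *aapa*.

nuoz, aapa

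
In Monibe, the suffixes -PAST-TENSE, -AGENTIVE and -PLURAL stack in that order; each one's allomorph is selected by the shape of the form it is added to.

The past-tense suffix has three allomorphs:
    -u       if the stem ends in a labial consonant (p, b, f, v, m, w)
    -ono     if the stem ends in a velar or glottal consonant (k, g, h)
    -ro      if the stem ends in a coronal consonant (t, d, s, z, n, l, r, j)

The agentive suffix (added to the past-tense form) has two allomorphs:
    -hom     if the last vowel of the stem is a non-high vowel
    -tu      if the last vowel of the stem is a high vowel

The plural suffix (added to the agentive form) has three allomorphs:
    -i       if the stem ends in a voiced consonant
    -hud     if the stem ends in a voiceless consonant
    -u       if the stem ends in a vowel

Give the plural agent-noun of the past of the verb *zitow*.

zitowutuu

*zitow*: final consonant = /w/, labial → -u → *zitowu*.
Since the last vowel of the past-tense form *zitowu* is /u/ (a high vowel), it takes -tu, giving *zitowutu*.
The final sound of the agentive form *zitowutu* is /u/, which is a vowel, so the plural suffix is -u, giving *zitowutuu*.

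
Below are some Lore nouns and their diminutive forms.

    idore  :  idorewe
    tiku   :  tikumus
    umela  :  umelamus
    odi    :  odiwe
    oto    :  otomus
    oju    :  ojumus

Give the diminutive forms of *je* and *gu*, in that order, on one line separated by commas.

Looking at the last vowel of each stem: -we when the last vowel of the stem is a front vowel (*idore*, *odi*); -mus when the last vowel of the stem is a back vowel (*tiku*, *umela*, *oto*, *oju*).
*je*: last vowel = /e/, a front vowel → -we → *jewe*.
Since the last vowel of *gu* is /u/ (a back vowel), it takes -mus, giving *gumus*.

jewe, gumus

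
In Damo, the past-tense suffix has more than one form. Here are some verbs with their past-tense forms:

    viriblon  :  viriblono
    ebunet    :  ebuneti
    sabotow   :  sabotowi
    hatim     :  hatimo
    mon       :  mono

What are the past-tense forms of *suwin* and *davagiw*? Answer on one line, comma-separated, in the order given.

suwino, davagiwi

The pattern is nasality of the final consonant: -o when the stem ends in a nasal (*viriblon*, *hatim*, *mon*); -i when the stem ends in a non-nasal consonant (*ebunet*, *sabotow*).
*suwin* — final consonant /n/ (a nasal) → -o → *suwino*.
The final consonant of *davagiw* is /w/, which is non-nasal, so the suffix is -i, giving *davagiwi*.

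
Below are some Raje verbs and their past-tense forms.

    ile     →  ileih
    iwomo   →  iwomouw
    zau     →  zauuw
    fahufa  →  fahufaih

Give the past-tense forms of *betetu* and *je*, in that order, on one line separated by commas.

betetuuw, jeih

The suffix is conditioned by the last vowel: -uw when the last vowel of the stem is a rounded vowel (*iwomo*, *zau*); -ih when the last vowel of the stem is an unrounded vowel (*ile*, *fahufa*).
Since the last vowel of *betetu* is /u/ (a rounded vowel), it takes -uw, giving *betetuuw*.
*je*: last vowel = /e/, an unrounded vowel → -ih → *jeih*.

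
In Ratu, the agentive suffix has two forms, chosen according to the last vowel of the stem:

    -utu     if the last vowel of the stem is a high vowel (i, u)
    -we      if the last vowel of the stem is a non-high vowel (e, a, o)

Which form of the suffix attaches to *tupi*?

The last vowel of *tupi* is /i/, which is a high vowel, so the suffix is -utu.

-utu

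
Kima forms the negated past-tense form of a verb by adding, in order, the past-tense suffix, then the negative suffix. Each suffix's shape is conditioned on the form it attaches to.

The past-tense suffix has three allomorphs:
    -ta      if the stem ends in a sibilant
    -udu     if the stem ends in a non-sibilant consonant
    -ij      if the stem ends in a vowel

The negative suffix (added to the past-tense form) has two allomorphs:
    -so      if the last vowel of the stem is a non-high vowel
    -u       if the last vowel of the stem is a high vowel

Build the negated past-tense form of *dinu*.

dinuiju

Since the final sound of *dinu* is /u/ (a vowel), it takes -ij, giving *dinuij*.
The past-tense form *dinuij* — last vowel /i/ (a high vowel) → -u → *dinuiju*.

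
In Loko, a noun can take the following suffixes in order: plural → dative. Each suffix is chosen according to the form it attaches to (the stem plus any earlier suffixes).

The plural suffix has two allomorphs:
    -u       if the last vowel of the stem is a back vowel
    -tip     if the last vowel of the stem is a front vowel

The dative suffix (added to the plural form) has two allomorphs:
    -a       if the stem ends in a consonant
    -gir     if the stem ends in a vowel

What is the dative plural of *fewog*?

fewogugir

Since the last vowel of *fewog* is /o/ (a back vowel), it takes -u, giving *fewogu*.
The plural form *fewogu* — final sound /u/ (a vowel) → -gir → *fewogugir*.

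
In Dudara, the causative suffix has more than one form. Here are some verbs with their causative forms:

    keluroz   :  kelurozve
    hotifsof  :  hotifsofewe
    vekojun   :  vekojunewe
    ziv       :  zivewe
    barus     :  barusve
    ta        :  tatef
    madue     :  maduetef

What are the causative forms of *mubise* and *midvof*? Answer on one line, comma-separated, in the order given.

The pattern is sibilance of the final sound: -ve when the stem ends in a sibilant (*keluroz*, *barus*); -ewe when the stem ends in a non-sibilant consonant (*hotifsof*, *vekojun*, *ziv*); -tef when the stem ends in a vowel (*ta*, *madue*).
*mubise*: final sound = /e/, a vowel → -tef → *mubisetef*.
*midvof* — final sound /f/ (a non-sibilant consonant) → -ewe → *midvofewe*.

mubisetef, midvofewe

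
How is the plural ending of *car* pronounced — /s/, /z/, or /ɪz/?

/z/

The stem *car* ends in a voiced non-sibilant sound.
The plural suffix surfaces as /ɪz/ after sibilants, /s/ after other voiceless consonants, and /z/ after other voiced sounds.
So the plural -s on *car* is pronounced /z/.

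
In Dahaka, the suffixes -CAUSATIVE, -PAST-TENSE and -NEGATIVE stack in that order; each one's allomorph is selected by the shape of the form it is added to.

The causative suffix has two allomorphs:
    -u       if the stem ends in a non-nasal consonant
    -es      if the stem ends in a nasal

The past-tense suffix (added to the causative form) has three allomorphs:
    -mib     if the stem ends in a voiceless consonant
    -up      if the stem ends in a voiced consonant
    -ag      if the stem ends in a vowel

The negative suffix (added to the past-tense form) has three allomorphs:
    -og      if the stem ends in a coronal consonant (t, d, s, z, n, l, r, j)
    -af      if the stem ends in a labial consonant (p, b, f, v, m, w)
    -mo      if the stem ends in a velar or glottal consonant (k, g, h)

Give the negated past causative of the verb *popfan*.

popfanesmibaf

The final consonant of *popfan* is /n/, which is a nasal, so the causative suffix is -es, giving *popfanes*.
The causative form *popfanes*: final sound = /s/, a voiceless consonant → -mib → *popfanesmib*.
The past-tense form *popfanesmib*: final consonant = /b/, labial → -af → *popfanesmibaf*.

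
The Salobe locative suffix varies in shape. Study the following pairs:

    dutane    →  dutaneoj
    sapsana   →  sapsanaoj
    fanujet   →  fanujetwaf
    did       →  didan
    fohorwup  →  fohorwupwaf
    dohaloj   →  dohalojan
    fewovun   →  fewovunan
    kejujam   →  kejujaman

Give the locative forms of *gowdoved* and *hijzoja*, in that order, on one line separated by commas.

gowdovedan, hijzojaoj

The pattern is voicing of the final sound: -waf when the stem ends in a voiceless consonant (*fanujet*, *fohorwup*); -an when the stem ends in a voiced consonant (*did*, *dohaloj*, *fewovun*, *kejujam*); -oj when the stem ends in a vowel (*dutane*, *sapsana*).
Since the final sound of *gowdoved* is /d/ (a voiced consonant), it takes -an, giving *gowdovedan*.
*hijzoja* — final sound /a/ (a vowel) → -oj → *hijzojaoj*.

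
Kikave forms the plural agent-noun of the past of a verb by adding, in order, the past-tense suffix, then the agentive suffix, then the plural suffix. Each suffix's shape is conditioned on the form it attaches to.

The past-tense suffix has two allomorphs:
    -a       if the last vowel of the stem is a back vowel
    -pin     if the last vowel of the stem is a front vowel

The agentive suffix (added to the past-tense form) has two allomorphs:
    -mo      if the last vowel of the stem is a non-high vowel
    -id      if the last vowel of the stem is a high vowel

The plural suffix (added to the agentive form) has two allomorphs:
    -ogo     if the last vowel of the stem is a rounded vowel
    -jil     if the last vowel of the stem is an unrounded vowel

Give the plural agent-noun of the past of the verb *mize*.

Since the last vowel of *mize* is /e/ (a front vowel), it takes -pin, giving *mizepin*.
The past-tense form *mizepin*: last vowel = /i/, a high vowel → -id → *mizepinid*.
Since the last vowel of the agentive form *mizepinid* is /i/ (an unrounded vowel), it takes -jil, giving *mizepinidjil*.

mizepinidjil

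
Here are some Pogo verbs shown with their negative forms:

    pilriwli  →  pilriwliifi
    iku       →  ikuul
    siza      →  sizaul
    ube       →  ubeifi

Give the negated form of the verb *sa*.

The alternation tracks the last vowel of the stem — -ifi when the last vowel of the stem is a front vowel (*pilriwli*, *ube*); -ul when the last vowel of the stem is a back vowel (*iku*, *siza*).
The last vowel of *sa* is /a/, which is a back vowel, so the suffix is -ul, giving *saul*.

saul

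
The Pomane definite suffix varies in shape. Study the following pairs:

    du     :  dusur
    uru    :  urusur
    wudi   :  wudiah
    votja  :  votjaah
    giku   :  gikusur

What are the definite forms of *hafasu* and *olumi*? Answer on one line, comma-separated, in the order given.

hafasusur, olumiah

The alternation tracks the last vowel of the stem — -sur when the last vowel of the stem is a rounded vowel (*du*, *uru*, *giku*); -ah when the last vowel of the stem is an unrounded vowel (*wudi*, *votja*).
The last vowel of *hafasu* is /u/, which is a rounded vowel, so the suffix is -sur, giving *hafasusur*.
*olumi* — last vowel /i/ (an unrounded vowel) → -ah → *olumiah*.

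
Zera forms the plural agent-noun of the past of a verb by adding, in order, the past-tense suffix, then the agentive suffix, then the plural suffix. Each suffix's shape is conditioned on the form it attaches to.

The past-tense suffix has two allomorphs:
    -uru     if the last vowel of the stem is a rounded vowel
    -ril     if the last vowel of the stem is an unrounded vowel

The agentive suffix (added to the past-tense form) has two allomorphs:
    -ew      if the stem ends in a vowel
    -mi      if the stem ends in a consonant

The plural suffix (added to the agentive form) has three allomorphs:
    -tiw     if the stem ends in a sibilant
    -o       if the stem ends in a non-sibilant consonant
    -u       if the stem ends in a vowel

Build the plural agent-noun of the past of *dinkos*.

dinkosuruewo

*dinkos* — last vowel /o/ (a rounded vowel) → -uru → *dinkosuru*.
Since the final sound of the past-tense form *dinkosuru* is /u/ (a vowel), it takes -ew, giving *dinkosuruew*.
Since the final sound of the agentive form *dinkosuruew* is /w/ (a non-sibilant consonant), it takes -o, giving *dinkosuruewo*.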